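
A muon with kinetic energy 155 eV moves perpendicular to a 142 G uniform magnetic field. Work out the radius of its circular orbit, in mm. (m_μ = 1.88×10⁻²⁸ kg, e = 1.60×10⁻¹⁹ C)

Convert the energy: K = 155 eV = 2.48×10^-17 J.
v = √(2K/m) = √(2·2.48×10^-17/1.88×10^-28) = 5.14×10^5 m/s.
r = mv/(qB) = (1.88×10^-28)(5.14×10^5) / [(1×1.60×10^-19)(0.0142)] = 0.0425 m.

r ≈ 42.5 mm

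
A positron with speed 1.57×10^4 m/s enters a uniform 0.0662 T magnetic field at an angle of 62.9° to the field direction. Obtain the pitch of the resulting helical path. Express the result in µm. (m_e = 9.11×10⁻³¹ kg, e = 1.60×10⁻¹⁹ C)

The velocity component along B is v∥ = v cos62.9° = 7150 m/s.
The cyclotron period T = 2πm/(qB) = 5.40×10^-10 s is set by m, q, B alone.
Pitch = v∥·T = (7150)(5.40×10^-10) = 3.87×10^-6 m.

pitch ≈ 3.87 µm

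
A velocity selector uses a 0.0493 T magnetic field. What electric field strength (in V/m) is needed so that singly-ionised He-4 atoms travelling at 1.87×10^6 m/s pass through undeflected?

E ≈ 9.22×10^4 V/m

qE = qvB ⇒ E = vB = (1.87×10^6)(0.0493) = 9.22×10^4 V/m.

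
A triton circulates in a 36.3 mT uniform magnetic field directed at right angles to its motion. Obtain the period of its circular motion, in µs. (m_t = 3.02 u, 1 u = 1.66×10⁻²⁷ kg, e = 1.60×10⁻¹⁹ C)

T ≈ 5.42 µs

The cyclotron period is independent of speed: T = 2πm/(qB).
T = 2π(5.01×10^-27) / [(1×1.60×10^-19)(0.0363)] = 5.42×10^-6 s.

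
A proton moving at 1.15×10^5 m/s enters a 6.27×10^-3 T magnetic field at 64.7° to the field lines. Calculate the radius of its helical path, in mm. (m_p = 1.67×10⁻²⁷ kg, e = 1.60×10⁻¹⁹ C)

r ≈ 173 mm

Only the perpendicular component v⊥ = v sin64.7° = 1.04×10^5 m/s is bent by the field.
r = m v⊥ /(qB) = (1.67×10^-27)(1.04×10^5) / [(1×1.60×10^-19)(6.27×10^-3)] = 0.173 m.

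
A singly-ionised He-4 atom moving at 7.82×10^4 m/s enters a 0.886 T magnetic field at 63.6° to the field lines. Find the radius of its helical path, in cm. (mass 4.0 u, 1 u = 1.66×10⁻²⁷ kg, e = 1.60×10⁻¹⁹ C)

Only the perpendicular component v⊥ = v sin63.6° = 7.00×10^4 m/s is bent by the field.
r = m v⊥ /(qB) = (6.64×10^-27)(7.00×10^4) / [(1×1.60×10^-19)(0.886)] = 3.28×10^-3 m.

r ≈ 0.328 cm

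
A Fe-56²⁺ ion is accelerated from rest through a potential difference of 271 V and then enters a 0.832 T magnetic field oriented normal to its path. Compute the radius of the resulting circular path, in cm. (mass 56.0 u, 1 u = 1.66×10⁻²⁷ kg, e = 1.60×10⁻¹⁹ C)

r ≈ 1.51 cm

The kinetic energy gained is K = qV = (2×1.60×10^-19)(271) = 8.67×10^-17 J.
v = √(2K/m) = 4.32×10^4 m/s.
r = mv/(qB) = (9.30×10^-26)(4.32×10^4) / [(2×1.60×10^-19)(0.832)] = 0.0151 m.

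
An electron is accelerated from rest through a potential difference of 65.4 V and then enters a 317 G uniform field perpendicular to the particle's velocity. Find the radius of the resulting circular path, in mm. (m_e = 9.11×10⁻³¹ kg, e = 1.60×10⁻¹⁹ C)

The kinetic energy gained is K = qV = (1×1.60×10^-19)(65.4) = 1.05×10^-17 J.
v = √(2K/m) = 4.79×10^6 m/s.
r = mv/(qB) = (9.11×10^-31)(4.79×10^6) / [(1×1.60×10^-19)(0.0317)] = 8.61×10^-4 m.

r ≈ 0.861 mm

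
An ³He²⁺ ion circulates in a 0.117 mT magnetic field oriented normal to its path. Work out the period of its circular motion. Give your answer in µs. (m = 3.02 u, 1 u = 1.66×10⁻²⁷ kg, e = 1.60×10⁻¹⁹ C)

The cyclotron period is independent of speed: T = 2πm/(qB).
T = 2π(5.01×10^-27) / [(2×1.60×10^-19)(1.17×10^-4)] = 8.41×10^-4 s.

T ≈ 841 µs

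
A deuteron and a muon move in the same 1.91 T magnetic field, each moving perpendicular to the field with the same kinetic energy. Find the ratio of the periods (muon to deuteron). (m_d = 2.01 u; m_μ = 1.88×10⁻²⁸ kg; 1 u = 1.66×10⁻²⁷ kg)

ratio ≈ 0.0563

T = 2πm/(qB) is independent of speed, so T₂/T₁ = (m₂/q₂)/(m₁/q₁).
T_{muon}/T_{deuteron} = (1.88×10^-28/1e) / (3.34×10^-27/1e) = 0.0563.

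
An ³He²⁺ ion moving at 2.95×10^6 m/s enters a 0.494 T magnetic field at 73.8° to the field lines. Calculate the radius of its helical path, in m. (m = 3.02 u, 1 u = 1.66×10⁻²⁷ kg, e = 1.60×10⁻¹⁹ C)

r ≈ 0.0898 m

Only the perpendicular component v⊥ = v sin73.8° = 2.83×10^6 m/s is bent by the field.
r = m v⊥ /(qB) = (5.01×10^-27)(2.83×10^6) / [(2×1.60×10^-19)(0.494)] = 0.0898 m.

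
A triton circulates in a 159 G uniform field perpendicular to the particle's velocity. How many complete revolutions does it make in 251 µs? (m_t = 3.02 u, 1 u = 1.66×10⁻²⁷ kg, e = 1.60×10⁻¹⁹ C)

T = 2πm/(qB) = 2π(5.0132×10^-27) / [(1×1.60×10^-19)(0.0159)] = 1.2382×10^-5 s.
N = t/T = 2.51×10^-4 / 1.2382×10^-5 ≈ 20.27, so 20 complete revolutions.

N = 20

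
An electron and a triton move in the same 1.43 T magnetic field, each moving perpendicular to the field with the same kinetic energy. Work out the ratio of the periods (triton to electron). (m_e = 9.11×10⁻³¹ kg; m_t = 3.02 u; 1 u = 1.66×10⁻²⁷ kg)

ratio ≈ 5500

T = 2πm/(qB) is independent of speed, so T₂/T₁ = (m₂/q₂)/(m₁/q₁).
T_{triton}/T_{electron} = (5.01×10^-27/1e) / (9.11×10^-31/1e) = 5500.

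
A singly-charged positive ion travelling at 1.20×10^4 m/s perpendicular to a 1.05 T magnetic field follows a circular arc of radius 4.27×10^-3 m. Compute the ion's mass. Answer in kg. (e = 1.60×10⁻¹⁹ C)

m ≈ 5.98×10^-26 kg

qvB = mv²/r ⇒ m = qBr/v.
m = (1×1.60×10^-19)(1.05)(4.27×10^-3) / (1.20×10^4) = 5.98×10^-26 kg.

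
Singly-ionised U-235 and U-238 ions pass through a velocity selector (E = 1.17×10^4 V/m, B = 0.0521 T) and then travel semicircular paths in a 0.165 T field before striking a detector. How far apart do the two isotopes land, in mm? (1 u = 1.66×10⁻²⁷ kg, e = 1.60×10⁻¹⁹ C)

Δd ≈ 84.7 mm

Both emerge at v = E/B₁ = 2.25×10^5 m/s.
r = mv/(qB₂), so r₁ = 3.3183 m and r₂ = 3.3607 m, giving Δr = 0.0424 m.
After a semicircle each ion lands a diameter 2r from the entry slit, so the separation is 2Δr = 0.0847 m.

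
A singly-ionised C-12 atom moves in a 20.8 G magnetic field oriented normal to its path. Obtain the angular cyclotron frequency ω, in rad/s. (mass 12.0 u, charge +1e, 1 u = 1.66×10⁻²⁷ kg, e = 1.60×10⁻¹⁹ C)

ω ≈ 1.67×10^4 rad/s

ω = qB/m = (1×1.60×10^-19)(2.08×10^-3) / (1.99×10^-26) = 1.67×10^4 rad/s.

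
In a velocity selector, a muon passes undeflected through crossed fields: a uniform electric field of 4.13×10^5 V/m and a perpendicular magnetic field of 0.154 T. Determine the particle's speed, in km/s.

For zero net force, qE = qvB, so v = E/B.
v = (4.13×10^5) / (0.154) = 2.68×10^6 m/s.

v ≈ 2680 km/s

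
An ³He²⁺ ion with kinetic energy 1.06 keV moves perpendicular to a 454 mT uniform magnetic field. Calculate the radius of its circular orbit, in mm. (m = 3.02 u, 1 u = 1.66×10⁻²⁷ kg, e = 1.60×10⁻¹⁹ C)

r ≈ 8.98 mm

Convert the energy: K = 1.06 keV = 1.70×10^-16 J.
v = √(2K/m) = √(2·1.70×10^-16/5.01×10^-27) = 2.60×10^5 m/s.
r = mv/(qB) = (5.01×10^-27)(2.60×10^5) / [(2×1.60×10^-19)(0.454)] = 8.98×10^-3 m.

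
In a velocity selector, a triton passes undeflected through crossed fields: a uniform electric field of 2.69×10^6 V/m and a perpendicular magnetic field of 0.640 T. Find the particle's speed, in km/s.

For zero net force, qE = qvB, so v = E/B.
v = (2.69×10^6) / (0.640) = 4.20×10^6 m/s.

v ≈ 4200 km/s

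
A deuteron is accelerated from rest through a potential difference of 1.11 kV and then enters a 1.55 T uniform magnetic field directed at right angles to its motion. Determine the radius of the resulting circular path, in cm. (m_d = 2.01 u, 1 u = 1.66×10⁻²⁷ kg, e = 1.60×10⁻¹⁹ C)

The kinetic energy gained is K = qV = (1×1.60×10^-19)(1110) = 1.78×10^-16 J.
v = √(2K/m) = 3.26×10^5 m/s.
r = mv/(qB) = (3.34×10^-27)(3.26×10^5) / [(1×1.60×10^-19)(1.55)] = 4.39×10^-3 m.

r ≈ 0.439 cm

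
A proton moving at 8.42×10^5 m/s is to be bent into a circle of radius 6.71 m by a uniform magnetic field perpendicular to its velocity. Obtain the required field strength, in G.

qvB = mv²/r gives B = mv/(qr).
B = (1.67×10^-27)(8.42×10^5) / [(1×1.60×10^-19)(6.71)] = 1.31×10^-3 T.

B ≈ 13.1 G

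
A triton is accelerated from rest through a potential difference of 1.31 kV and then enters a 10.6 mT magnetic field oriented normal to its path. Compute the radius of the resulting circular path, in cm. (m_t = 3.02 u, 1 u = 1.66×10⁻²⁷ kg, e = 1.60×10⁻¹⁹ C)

The kinetic energy gained is K = qV = (1×1.60×10^-19)(1310) = 2.10×10^-16 J.
v = √(2K/m) = 2.89×10^5 m/s.
r = mv/(qB) = (5.01×10^-27)(2.89×10^5) / [(1×1.60×10^-19)(0.0106)] = 0.855 m.

r ≈ 85.5 cm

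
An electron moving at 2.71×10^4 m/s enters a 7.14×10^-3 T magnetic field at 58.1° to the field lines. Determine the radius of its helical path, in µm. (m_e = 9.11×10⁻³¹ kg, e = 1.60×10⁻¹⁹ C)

r ≈ 18.3 µm

Only the perpendicular component v⊥ = v sin58.1° = 2.30×10^4 m/s is bent by the field.
r = m v⊥ /(qB) = (9.11×10^-31)(2.30×10^4) / [(1×1.60×10^-19)(7.14×10^-3)] = 1.83×10^-5 m.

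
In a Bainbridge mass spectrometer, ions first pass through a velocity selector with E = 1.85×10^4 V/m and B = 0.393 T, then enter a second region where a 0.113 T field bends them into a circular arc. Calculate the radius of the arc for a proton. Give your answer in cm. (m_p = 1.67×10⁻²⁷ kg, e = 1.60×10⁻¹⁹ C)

r ≈ 0.435 cm

The selector passes v = E/B = 1.85×10^4/0.393 = 4.71×10^4 m/s.
In the deflection region, r = mv/(qB₂) = (1.67×10^-27)(4.71×10^4) / [(1×1.60×10^-19)(0.113)] = 4.35×10^-3 m.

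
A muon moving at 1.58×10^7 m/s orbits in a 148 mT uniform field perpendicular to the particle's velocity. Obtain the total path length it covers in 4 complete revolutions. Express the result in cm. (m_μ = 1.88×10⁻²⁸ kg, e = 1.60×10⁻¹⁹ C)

r = mv/(qB) = 0.125 m, so one revolution covers 2πr = 0.788 m.
In 4 revolutions: L = 4·2πr = 3.15 m.

L ≈ 315 cm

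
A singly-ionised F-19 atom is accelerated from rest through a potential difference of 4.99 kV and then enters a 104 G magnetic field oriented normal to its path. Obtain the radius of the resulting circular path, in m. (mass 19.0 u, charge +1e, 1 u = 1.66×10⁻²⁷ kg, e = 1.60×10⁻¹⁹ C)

r ≈ 4.26 m

The kinetic energy gained is K = qV = (1×1.60×10^-19)(4990) = 7.98×10^-16 J.
v = √(2K/m) = 2.25×10^5 m/s.
r = mv/(qB) = (3.15×10^-26)(2.25×10^5) / [(1×1.60×10^-19)(0.0104)] = 4.26 m.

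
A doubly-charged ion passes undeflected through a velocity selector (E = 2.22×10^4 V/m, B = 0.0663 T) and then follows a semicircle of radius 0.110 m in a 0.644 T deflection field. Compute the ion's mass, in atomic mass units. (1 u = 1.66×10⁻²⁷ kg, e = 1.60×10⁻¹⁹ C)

m ≈ 40.8 u

v = E/B₁ = 3.35×10^5 m/s.
From r = mv/(qB₂), m = qB₂r/v = (2×1.60×10^-19)(0.644)(0.110) / (3.35×10^5) = 6.77×10^-26 kg.
In atomic mass units: m = 6.77×10^-26 / 1.66×10^-27 = 40.8 u.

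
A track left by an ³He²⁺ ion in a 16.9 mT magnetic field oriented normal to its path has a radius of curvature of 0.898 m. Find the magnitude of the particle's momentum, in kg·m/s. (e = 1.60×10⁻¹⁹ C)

p ≈ 4.86×10^-21 kg·m/s

Since qvB = mv²/r, the momentum p = mv = qBr.
p = (2×1.60×10^-19)(0.0169)(0.898) = 4.86×10^-21 kg·m/s.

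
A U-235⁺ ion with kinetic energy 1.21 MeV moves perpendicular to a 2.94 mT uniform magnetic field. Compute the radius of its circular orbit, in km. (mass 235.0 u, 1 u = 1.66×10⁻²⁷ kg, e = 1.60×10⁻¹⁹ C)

r ≈ 0.826 km

Convert the energy: K = 1.21 MeV = 1.94×10^-13 J.
v = √(2K/m) = √(2·1.94×10^-13/3.90×10^-25) = 9.96×10^5 m/s.
r = mv/(qB) = (3.90×10^-25)(9.96×10^5) / [(1×1.60×10^-19)(2.94×10^-3)] = 826 m.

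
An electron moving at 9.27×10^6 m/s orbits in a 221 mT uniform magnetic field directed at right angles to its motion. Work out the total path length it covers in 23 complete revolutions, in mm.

r = mv/(qB) = 2.39×10^-4 m, so one revolution covers 2πr = 1.50×10^-3 m.
In 23 revolutions: L = 23·2πr = 0.0345 m.

L ≈ 34.5 mm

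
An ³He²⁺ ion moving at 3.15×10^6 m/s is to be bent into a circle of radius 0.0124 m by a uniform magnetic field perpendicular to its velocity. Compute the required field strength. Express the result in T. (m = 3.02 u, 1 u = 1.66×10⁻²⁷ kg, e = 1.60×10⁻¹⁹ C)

qvB = mv²/r gives B = mv/(qr).
B = (5.01×10^-27)(3.15×10^6) / [(2×1.60×10^-19)(0.0124)] = 3.98 T.

B ≈ 3.98 T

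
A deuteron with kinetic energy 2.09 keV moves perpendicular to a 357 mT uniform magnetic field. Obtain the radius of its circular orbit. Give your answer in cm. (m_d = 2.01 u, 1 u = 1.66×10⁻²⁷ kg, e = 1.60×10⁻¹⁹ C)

Convert the energy: K = 2.09 keV = 3.34×10^-16 J.
v = √(2K/m) = √(2·3.34×10^-16/3.34×10^-27) = 4.48×10^5 m/s.
r = mv/(qB) = (3.34×10^-27)(4.48×10^5) / [(1×1.60×10^-19)(0.357)] = 0.0262 m.

r ≈ 2.62 cm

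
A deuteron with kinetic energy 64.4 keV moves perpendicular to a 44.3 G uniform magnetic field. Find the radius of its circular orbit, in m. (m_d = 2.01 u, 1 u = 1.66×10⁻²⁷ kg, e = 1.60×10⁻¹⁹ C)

r ≈ 11.7 m

Convert the energy: K = 64.4 keV = 1.03×10^-14 J.
v = √(2K/m) = √(2·1.03×10^-14/3.34×10^-27) = 2.49×10^6 m/s.
r = mv/(qB) = (3.34×10^-27)(2.49×10^6) / [(1×1.60×10^-19)(4.43×10^-3)] = 11.7 m.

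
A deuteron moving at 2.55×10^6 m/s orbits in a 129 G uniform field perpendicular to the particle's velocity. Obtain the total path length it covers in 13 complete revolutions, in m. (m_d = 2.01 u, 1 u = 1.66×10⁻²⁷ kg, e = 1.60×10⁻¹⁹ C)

L ≈ 337 m

r = mv/(qB) = 4.12 m, so one revolution covers 2πr = 25.9 m.
In 13 revolutions: L = 13·2πr = 337 m.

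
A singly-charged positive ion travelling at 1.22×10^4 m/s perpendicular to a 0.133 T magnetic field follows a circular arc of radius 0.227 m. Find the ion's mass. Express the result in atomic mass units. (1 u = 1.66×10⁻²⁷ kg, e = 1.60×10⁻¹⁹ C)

qvB = mv²/r ⇒ m = qBr/v.
m = (1×1.60×10^-19)(0.133)(0.227) / (1.22×10^4) = 3.96×10^-25 kg = 239 u.

m ≈ 239 u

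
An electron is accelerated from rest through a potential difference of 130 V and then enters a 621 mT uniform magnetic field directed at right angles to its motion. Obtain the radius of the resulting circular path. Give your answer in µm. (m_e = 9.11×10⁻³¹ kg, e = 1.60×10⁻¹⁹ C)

The kinetic energy gained is K = qV = (1×1.60×10^-19)(130) = 2.08×10^-17 J.
v = √(2K/m) = 6.76×10^6 m/s.
r = mv/(qB) = (9.11×10^-31)(6.76×10^6) / [(1×1.60×10^-19)(0.621)] = 6.20×10^-5 m.

r ≈ 62.0 µm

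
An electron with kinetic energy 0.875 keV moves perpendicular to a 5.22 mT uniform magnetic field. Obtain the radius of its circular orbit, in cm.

r ≈ 1.91 cm

Convert the energy: K = 0.875 keV = 1.40×10^-16 J.
v = √(2K/m) = √(2·1.40×10^-16/9.11×10^-31) = 1.75×10^7 m/s.
r = mv/(qB) = (9.11×10^-31)(1.75×10^7) / [(1×1.60×10^-19)(5.22×10^-3)] = 0.0191 m.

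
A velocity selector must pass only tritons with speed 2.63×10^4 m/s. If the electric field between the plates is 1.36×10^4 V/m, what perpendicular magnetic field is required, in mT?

B ≈ 517 mT

qE = qvB ⇒ B = E/v = (1.36×10^4) / (2.63×10^4) = 0.517 T.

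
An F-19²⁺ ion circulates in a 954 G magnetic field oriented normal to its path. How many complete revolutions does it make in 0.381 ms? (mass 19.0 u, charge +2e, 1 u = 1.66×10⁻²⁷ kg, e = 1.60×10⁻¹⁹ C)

N = 58

T = 2πm/(qB) = 2π(3.154×10^-26) / [(2×1.60×10^-19)(0.0954)] = 6.4915×10^-6 s.
N = t/T = 3.81×10^-4 / 6.4915×10^-6 ≈ 58.69, so 58 complete revolutions.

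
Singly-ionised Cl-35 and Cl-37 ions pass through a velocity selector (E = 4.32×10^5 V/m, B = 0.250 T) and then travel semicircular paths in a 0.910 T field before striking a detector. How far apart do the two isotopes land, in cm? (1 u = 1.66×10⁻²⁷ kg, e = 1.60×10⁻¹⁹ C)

Δd ≈ 7.88 cm

Both emerge at v = E/B₁ = 1.73×10^6 m/s.
r = mv/(qB₂), so r₁ = 0.6895 m and r₂ = 0.7289 m, giving Δr = 0.0394 m.
After a semicircle each ion lands a diameter 2r from the entry slit, so the separation is 2Δr = 0.0788 m.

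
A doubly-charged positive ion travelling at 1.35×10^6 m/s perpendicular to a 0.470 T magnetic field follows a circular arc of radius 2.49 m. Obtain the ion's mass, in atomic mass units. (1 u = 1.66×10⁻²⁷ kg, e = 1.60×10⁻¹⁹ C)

m ≈ 167 u

qvB = mv²/r ⇒ m = qBr/v.
m = (2×1.60×10^-19)(0.470)(2.49) / (1.35×10^6) = 2.77×10^-25 kg = 167 u.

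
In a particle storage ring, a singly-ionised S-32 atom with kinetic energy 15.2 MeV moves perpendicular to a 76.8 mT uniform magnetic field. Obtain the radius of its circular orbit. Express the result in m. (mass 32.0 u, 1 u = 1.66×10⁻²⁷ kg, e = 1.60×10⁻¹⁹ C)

r ≈ 41.4 m

Convert the energy: K = 15.2 MeV = 2.43×10^-12 J.
v = √(2K/m) = √(2·2.43×10^-12/5.31×10^-26) = 9.57×10^6 m/s.
r = mv/(qB) = (5.31×10^-26)(9.57×10^6) / [(1×1.60×10^-19)(0.0768)] = 41.4 m.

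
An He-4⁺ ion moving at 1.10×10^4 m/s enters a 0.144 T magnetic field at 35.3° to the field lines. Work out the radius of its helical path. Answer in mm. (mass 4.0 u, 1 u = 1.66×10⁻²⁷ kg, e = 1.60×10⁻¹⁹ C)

r ≈ 1.83 mm

Only the perpendicular component v⊥ = v sin35.3° = 6360 m/s is bent by the field.
r = m v⊥ /(qB) = (6.64×10^-27)(6360) / [(1×1.60×10^-19)(0.144)] = 1.83×10^-3 m.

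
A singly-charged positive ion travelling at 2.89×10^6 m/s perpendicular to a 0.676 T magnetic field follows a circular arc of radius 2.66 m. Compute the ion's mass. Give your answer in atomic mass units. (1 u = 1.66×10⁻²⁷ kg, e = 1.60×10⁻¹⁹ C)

qvB = mv²/r ⇒ m = qBr/v.
m = (1×1.60×10^-19)(0.676)(2.66) / (2.89×10^6) = 9.96×10^-26 kg = 60.0 u.

m ≈ 60.0 u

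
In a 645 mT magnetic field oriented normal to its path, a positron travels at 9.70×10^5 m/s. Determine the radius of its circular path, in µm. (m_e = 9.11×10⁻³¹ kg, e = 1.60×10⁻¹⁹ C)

The magnetic force provides the centripetal force: qvB = mv²/r, so r = mv/(qB).
r = (9.11×10^-31 kg)(9.70×10^5 m/s) / [(1×1.60×10^-19 C)(0.645 T)] = 8.56×10^-6 m.

r ≈ 8.56 µm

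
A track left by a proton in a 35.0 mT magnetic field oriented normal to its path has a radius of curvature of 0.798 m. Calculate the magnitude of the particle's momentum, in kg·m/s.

p ≈ 4.47×10^-21 kg·m/s

Since qvB = mv²/r, the momentum p = mv = qBr.
p = (1×1.60×10^-19)(0.0350)(0.798) = 4.47×10^-21 kg·m/s.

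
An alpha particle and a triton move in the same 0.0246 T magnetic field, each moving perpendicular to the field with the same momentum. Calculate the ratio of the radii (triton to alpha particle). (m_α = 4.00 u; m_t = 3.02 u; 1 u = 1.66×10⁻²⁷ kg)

ratio ≈ 2.00

r = p/(qB) ⇒ at equal p, r ∝ 1/q.
r_{triton}/r_{alpha particle} = 2.00.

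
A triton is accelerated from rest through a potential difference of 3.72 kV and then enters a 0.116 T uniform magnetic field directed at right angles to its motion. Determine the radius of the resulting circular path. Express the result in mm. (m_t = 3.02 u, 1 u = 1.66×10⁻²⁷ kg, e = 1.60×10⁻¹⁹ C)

r ≈ 132 mm

The kinetic energy gained is K = qV = (1×1.60×10^-19)(3720) = 5.95×10^-16 J.
v = √(2K/m) = 4.87×10^5 m/s.
r = mv/(qB) = (5.01×10^-27)(4.87×10^5) / [(1×1.60×10^-19)(0.116)] = 0.132 m.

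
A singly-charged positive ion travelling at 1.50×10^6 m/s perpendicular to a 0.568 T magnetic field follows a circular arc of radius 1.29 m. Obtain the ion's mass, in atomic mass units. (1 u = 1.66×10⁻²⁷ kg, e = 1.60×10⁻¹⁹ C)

qvB = mv²/r ⇒ m = qBr/v.
m = (1×1.60×10^-19)(0.568)(1.29) / (1.50×10^6) = 7.82×10^-26 kg = 47.1 u.

m ≈ 47.1 u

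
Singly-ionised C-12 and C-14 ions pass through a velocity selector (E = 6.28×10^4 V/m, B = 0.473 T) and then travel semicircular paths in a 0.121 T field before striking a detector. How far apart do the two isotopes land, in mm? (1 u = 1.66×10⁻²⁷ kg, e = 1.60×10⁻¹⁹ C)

Δd ≈ 45.5 mm

Both emerge at v = E/B₁ = 1.33×10^5 m/s.
r = mv/(qB₂), so r₁ = 0.1366 m and r₂ = 0.1594 m, giving Δr = 0.0228 m.
After a semicircle each ion lands a diameter 2r from the entry slit, so the separation is 2Δr = 0.0455 m.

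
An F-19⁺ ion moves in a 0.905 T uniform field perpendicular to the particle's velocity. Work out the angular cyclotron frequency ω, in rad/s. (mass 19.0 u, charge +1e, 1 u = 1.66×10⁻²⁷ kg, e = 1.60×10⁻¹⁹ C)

ω = qB/m = (1×1.60×10^-19)(0.905) / (3.15×10^-26) = 4.59×10^6 rad/s.

ω ≈ 4.59×10^6 rad/s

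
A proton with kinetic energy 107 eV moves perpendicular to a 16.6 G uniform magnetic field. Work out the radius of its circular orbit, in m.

Convert the energy: K = 107 eV = 1.71×10^-17 J.
v = √(2K/m) = √(2·1.71×10^-17/1.67×10^-27) = 1.43×10^5 m/s.
r = mv/(qB) = (1.67×10^-27)(1.43×10^5) / [(1×1.60×10^-19)(1.66×10^-3)] = 0.900 m.

r ≈ 0.900 m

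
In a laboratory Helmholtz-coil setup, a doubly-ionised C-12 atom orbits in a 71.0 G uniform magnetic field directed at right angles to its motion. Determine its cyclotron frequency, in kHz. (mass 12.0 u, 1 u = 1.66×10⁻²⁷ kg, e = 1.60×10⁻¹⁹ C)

f = qB/(2πm) = (2×1.60×10^-19)(7.10×10^-3) / [2π(1.99×10^-26)] = 1.82×10^4 Hz.

f ≈ 18.2 kHz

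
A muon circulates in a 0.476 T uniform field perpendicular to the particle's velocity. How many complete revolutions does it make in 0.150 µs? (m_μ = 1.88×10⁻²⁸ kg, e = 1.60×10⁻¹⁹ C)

N = 9

T = 2πm/(qB) = 2π(1.88×10^-28) / [(1×1.60×10^-19)(0.476)] = 1.5510×10^-8 s.
N = t/T = 1.50×10^-7 / 1.5510×10^-8 ≈ 9.67, so 9 complete revolutions.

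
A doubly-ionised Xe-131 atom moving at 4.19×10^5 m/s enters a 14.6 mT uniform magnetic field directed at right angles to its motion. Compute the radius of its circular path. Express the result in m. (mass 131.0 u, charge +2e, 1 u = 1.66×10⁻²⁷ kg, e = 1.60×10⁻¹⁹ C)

The magnetic force provides the centripetal force: qvB = mv²/r, so r = mv/(qB).
r = (2.17×10^-25 kg)(4.19×10^5 m/s) / [(2×1.60×10^-19 C)(0.0146 T)] = 19.5 m.

r ≈ 19.5 m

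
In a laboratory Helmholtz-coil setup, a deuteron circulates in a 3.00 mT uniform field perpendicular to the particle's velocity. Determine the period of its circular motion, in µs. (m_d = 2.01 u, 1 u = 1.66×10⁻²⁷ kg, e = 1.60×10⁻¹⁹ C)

T ≈ 43.7 µs

The cyclotron period is independent of speed: T = 2πm/(qB).
T = 2π(3.34×10^-27) / [(1×1.60×10^-19)(3.00×10^-3)] = 4.37×10^-5 s.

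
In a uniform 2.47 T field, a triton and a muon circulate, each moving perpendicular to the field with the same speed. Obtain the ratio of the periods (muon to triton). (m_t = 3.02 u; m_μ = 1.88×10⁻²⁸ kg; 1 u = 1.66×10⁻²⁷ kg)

T = 2πm/(qB) is independent of speed, so T₂/T₁ = (m₂/q₂)/(m₁/q₁).
T_{muon}/T_{triton} = (1.88×10^-28/1e) / (5.01×10^-27/1e) = 0.0375.

ratio ≈ 0.0375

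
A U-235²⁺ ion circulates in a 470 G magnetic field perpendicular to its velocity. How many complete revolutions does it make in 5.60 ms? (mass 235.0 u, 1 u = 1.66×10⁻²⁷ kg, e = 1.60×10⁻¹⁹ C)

T = 2πm/(qB) = 2π(3.901×10^-25) / [(2×1.60×10^-19)(0.0470)] = 1.6297×10^-4 s.
N = t/T = 5.60×10^-3 / 1.6297×10^-4 ≈ 34.36, so 34 complete revolutions.

N = 34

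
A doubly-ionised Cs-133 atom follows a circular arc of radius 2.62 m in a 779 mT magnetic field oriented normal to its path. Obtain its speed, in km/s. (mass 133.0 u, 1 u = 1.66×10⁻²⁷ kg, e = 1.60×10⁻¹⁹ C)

v ≈ 2960 km/s

From qvB = mv²/r, v = qBr/m.
v = (2×1.60×10^-19)(0.779)(2.62) / (2.21×10^-25) = 2.96×10^6 m/s.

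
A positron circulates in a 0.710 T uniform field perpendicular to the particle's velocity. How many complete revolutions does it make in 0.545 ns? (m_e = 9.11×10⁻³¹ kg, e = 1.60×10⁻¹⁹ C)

N = 10

T = 2πm/(qB) = 2π(9.11×10^-31) / [(1×1.60×10^-19)(0.710)] = 5.0387×10^-11 s.
N = t/T = 5.45×10^-10 / 5.0387×10^-11 ≈ 10.82, so 10 complete revolutions.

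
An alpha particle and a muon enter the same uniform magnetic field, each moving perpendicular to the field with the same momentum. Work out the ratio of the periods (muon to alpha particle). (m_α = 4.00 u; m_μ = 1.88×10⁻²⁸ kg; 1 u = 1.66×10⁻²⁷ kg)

T = 2πm/(qB) is independent of speed, so T₂/T₁ = (m₂/q₂)/(m₁/q₁).
T_{muon}/T_{alpha particle} = (1.88×10^-28/1e) / (6.64×10^-27/2e) = 0.0566.

ratio ≈ 0.0566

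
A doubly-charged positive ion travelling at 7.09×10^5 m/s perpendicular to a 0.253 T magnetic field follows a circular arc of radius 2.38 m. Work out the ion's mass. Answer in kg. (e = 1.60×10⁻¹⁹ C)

m ≈ 2.72×10^-25 kg

qvB = mv²/r ⇒ m = qBr/v.
m = (2×1.60×10^-19)(0.253)(2.38) / (7.09×10^5) = 2.72×10^-25 kg.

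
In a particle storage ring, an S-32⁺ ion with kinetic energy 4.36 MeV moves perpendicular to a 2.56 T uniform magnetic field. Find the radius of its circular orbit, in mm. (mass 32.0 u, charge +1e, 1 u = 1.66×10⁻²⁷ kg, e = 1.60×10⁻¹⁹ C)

Convert the energy: K = 4.36 MeV = 6.98×10^-13 J.
v = √(2K/m) = √(2·6.98×10^-13/5.31×10^-26) = 5.12×10^6 m/s.
r = mv/(qB) = (5.31×10^-26)(5.12×10^6) / [(1×1.60×10^-19)(2.56)] = 0.665 m.

r ≈ 665 mm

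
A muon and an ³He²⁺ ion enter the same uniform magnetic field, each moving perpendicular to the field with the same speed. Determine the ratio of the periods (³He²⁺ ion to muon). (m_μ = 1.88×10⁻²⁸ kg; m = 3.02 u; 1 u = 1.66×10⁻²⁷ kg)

T = 2πm/(qB) is independent of speed, so T₂/T₁ = (m₂/q₂)/(m₁/q₁).
T_{³He²⁺ ion}/T_{muon} = (5.01×10^-27/2e) / (1.88×10^-28/1e) = 13.3.

ratio ≈ 13.3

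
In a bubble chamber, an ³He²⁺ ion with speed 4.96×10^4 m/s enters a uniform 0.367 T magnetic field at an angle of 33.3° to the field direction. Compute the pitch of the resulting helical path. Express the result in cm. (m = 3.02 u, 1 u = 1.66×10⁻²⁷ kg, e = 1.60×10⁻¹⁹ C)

The velocity component along B is v∥ = v cos33.3° = 4.15×10^4 m/s.
The cyclotron period T = 2πm/(qB) = 2.68×10^-7 s is set by m, q, B alone.
Pitch = v∥·T = (4.15×10^4)(2.68×10^-7) = 0.0111 m.

pitch ≈ 1.11 cm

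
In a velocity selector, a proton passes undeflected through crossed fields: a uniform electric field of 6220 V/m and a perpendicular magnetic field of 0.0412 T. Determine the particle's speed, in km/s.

v ≈ 151 km/s

For zero net force, qE = qvB, so v = E/B.
v = (6220) / (0.0412) = 1.51×10^5 m/s.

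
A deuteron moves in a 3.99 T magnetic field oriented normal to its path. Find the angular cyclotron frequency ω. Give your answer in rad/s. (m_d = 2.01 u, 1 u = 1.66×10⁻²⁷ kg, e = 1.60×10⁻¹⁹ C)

ω = qB/m = (1×1.60×10^-19)(3.99) / (3.34×10^-27) = 1.91×10^8 rad/s.

ω ≈ 1.91×10^8 rad/s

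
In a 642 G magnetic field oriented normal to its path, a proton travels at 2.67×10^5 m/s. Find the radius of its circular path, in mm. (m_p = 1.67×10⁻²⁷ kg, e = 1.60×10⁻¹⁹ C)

The magnetic force provides the centripetal force: qvB = mv²/r, so r = mv/(qB).
r = (1.67×10^-27 kg)(2.67×10^5 m/s) / [(1×1.60×10^-19 C)(0.0642 T)] = 0.0434 m.

r ≈ 43.4 mm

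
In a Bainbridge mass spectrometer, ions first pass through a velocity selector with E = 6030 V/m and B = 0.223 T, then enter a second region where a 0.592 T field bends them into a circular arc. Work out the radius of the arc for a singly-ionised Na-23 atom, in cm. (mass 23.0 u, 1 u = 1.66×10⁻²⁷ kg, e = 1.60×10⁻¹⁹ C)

r ≈ 1.09 cm

The selector passes v = E/B = 6030/0.223 = 2.70×10^4 m/s.
In the deflection region, r = mv/(qB₂) = (3.82×10^-26)(2.70×10^4) / [(1×1.60×10^-19)(0.592)] = 0.0109 m.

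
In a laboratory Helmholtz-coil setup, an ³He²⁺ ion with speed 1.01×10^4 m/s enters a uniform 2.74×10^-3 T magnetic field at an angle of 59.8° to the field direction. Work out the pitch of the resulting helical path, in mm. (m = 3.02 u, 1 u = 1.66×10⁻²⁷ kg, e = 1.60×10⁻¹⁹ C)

pitch ≈ 183 mm

The velocity component along B is v∥ = v cos59.8° = 5080 m/s.
The cyclotron period T = 2πm/(qB) = 3.59×10^-5 s is set by m, q, B alone.
Pitch = v∥·T = (5080)(3.59×10^-5) = 0.183 m.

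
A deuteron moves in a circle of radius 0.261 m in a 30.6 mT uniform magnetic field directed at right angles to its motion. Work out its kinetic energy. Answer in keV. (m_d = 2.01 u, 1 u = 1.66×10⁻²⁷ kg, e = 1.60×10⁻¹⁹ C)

K ≈ 1.53 keV

v = qBr/m = (1×1.60×10^-19)(0.0306)(0.261) / (3.34×10^-27) = 3.83×10^5 m/s.
K = ½mv² = 0.5·(3.34×10^-27)·(3.83×10^5)² = 2.45×10^-16 J = 1.53 keV.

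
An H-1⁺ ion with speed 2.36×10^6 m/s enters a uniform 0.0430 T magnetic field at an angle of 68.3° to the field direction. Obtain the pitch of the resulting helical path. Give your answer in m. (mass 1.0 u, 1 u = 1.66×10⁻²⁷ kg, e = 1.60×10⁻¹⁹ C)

The velocity component along B is v∥ = v cos68.3° = 8.73×10^5 m/s.
The cyclotron period T = 2πm/(qB) = 1.52×10^-6 s is set by m, q, B alone.
Pitch = v∥·T = (8.73×10^5)(1.52×10^-6) = 1.32 m.

pitch ≈ 1.32 m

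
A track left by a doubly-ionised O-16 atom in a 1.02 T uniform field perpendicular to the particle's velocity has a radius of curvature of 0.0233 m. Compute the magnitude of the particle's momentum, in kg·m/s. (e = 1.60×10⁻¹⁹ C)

p ≈ 7.61×10^-21 kg·m/s

Since qvB = mv²/r, the momentum p = mv = qBr.
p = (2×1.60×10^-19)(1.02)(0.0233) = 7.61×10^-21 kg·m/s.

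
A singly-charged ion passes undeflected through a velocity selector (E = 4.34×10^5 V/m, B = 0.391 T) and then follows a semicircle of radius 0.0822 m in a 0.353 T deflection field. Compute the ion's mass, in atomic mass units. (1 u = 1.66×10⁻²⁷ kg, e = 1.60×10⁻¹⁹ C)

m ≈ 2.52 u

v = E/B₁ = 1.11×10^6 m/s.
From r = mv/(qB₂), m = qB₂r/v = (1×1.60×10^-19)(0.353)(0.0822) / (1.11×10^6) = 4.18×10^-27 kg.
In atomic mass units: m = 4.18×10^-27 / 1.66×10^-27 = 2.52 u.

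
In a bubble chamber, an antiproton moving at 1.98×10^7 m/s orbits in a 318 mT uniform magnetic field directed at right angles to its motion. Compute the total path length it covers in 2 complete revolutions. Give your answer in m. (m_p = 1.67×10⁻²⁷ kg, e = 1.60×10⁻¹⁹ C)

r = mv/(qB) = 0.650 m, so one revolution covers 2πr = 4.08 m.
In 2 revolutions: L = 2·2πr = 8.17 m.

L ≈ 8.17 m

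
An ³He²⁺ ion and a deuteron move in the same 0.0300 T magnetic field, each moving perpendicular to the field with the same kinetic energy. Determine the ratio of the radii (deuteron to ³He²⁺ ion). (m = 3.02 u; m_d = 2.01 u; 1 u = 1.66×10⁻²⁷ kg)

ratio ≈ 1.63

r = √(2mK)/(qB) ⇒ at equal K, r ∝ √m/q.
r_{deuteron}/r_{³He²⁺ ion} = 1.63.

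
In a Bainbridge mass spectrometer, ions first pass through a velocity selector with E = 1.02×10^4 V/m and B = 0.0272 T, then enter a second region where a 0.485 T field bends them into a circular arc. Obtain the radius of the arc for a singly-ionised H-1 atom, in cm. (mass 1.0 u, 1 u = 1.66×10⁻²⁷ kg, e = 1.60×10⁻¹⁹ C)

The selector passes v = E/B = 1.02×10^4/0.0272 = 3.75×10^5 m/s.
In the deflection region, r = mv/(qB₂) = (1.66×10^-27)(3.75×10^5) / [(1×1.60×10^-19)(0.485)] = 8.02×10^-3 m.

r ≈ 0.802 cm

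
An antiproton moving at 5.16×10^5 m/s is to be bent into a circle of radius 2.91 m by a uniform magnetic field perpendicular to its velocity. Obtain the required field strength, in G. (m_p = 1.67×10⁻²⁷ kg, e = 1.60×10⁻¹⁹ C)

qvB = mv²/r gives B = mv/(qr).
B = (1.67×10^-27)(5.16×10^5) / [(1×1.60×10^-19)(2.91)] = 1.85×10^-3 T.

B ≈ 18.5 G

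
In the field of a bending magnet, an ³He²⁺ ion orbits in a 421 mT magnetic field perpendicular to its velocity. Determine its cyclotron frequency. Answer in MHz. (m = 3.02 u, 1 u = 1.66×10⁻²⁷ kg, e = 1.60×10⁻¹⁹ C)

f = qB/(2πm) = (2×1.60×10^-19)(0.421) / [2π(5.01×10^-27)] = 4.28×10^6 Hz.

f ≈ 4.28 MHz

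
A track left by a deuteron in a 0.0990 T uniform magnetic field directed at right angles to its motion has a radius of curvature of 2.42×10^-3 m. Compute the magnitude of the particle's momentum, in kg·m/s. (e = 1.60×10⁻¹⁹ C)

p ≈ 3.83×10^-23 kg·m/s

Since qvB = mv²/r, the momentum p = mv = qBr.
p = (1×1.60×10^-19)(0.0990)(2.42×10^-3) = 3.83×10^-23 kg·m/s.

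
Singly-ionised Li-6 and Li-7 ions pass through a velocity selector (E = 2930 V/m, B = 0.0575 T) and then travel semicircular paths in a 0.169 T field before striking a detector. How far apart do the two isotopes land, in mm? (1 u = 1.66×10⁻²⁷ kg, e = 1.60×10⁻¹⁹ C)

Both emerge at v = E/B₁ = 5.10×10^4 m/s.
r = mv/(qB₂), so r₁ = 0.01877 m and r₂ = 0.02190 m, giving Δr = 3.13×10^-3 m.
After a semicircle each ion lands a diameter 2r from the entry slit, so the separation is 2Δr = 6.26×10^-3 m.

Δd ≈ 6.26 mm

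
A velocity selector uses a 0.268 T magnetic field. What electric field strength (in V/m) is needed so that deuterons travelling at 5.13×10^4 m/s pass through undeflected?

E ≈ 1.37×10^4 V/m

qE = qvB ⇒ E = vB = (5.13×10^4)(0.268) = 1.37×10^4 V/m.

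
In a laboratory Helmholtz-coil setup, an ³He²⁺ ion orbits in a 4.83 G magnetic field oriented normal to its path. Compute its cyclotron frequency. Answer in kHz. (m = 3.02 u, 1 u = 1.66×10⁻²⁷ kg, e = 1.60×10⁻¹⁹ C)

f = qB/(2πm) = (2×1.60×10^-19)(4.83×10^-4) / [2π(5.01×10^-27)] = 4910 Hz.

f ≈ 4.91 kHz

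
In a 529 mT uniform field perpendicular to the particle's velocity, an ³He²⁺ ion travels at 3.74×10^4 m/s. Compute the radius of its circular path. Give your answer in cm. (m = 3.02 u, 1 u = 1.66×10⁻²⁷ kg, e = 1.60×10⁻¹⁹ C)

r ≈ 0.111 cm

The magnetic force provides the centripetal force: qvB = mv²/r, so r = mv/(qB).
r = (5.01×10^-27 kg)(3.74×10^4 m/s) / [(2×1.60×10^-19 C)(0.529 T)] = 1.11×10^-3 m.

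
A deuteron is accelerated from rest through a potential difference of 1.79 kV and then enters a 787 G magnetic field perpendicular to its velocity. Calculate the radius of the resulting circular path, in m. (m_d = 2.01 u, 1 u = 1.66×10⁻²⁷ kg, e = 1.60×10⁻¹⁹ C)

r ≈ 0.110 m

The kinetic energy gained is K = qV = (1×1.60×10^-19)(1790) = 2.86×10^-16 J.
v = √(2K/m) = 4.14×10^5 m/s.
r = mv/(qB) = (3.34×10^-27)(4.14×10^5) / [(1×1.60×10^-19)(0.0787)] = 0.110 m.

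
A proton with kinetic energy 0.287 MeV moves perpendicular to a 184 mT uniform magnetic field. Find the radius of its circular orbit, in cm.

Convert the energy: K = 0.287 MeV = 4.59×10^-14 J.
v = √(2K/m) = √(2·4.59×10^-14/1.67×10^-27) = 7.42×10^6 m/s.
r = mv/(qB) = (1.67×10^-27)(7.42×10^6) / [(1×1.60×10^-19)(0.184)] = 0.421 m.

r ≈ 42.1 cm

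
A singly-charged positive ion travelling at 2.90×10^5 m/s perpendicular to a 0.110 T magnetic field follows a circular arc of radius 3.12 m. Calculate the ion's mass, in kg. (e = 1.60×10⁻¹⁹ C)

m ≈ 1.89×10^-25 kg

qvB = mv²/r ⇒ m = qBr/v.
m = (1×1.60×10^-19)(0.110)(3.12) / (2.90×10^5) = 1.89×10^-25 kg.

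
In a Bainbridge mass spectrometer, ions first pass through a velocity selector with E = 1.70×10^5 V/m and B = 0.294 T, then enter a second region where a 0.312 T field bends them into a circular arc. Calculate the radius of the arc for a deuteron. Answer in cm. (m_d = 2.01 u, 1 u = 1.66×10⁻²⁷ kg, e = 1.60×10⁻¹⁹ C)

r ≈ 3.86 cm

The selector passes v = E/B = 1.70×10^5/0.294 = 5.78×10^5 m/s.
In the deflection region, r = mv/(qB₂) = (3.34×10^-27)(5.78×10^5) / [(1×1.60×10^-19)(0.312)] = 0.0386 m.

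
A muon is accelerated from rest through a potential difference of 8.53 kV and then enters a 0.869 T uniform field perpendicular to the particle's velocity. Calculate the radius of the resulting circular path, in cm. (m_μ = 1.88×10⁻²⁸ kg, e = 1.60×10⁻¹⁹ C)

The kinetic energy gained is K = qV = (1×1.60×10^-19)(8530) = 1.36×10^-15 J.
v = √(2K/m) = 3.81×10^6 m/s.
r = mv/(qB) = (1.88×10^-28)(3.81×10^6) / [(1×1.60×10^-19)(0.869)] = 5.15×10^-3 m.

r ≈ 0.515 cm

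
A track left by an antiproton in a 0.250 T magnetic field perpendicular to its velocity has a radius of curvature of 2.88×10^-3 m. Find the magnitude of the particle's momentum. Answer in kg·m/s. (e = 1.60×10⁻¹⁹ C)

p ≈ 1.15×10^-22 kg·m/s

Since qvB = mv²/r, the momentum p = mv = qBr.
p = (1×1.60×10^-19)(0.250)(2.88×10^-3) = 1.15×10^-22 kg·m/s.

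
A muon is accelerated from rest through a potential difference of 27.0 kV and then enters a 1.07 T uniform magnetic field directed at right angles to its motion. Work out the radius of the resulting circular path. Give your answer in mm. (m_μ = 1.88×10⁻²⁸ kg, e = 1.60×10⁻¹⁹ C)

r ≈ 7.44 mm

The kinetic energy gained is K = qV = (1×1.60×10^-19)(2.70×10^4) = 4.32×10^-15 J.
v = √(2K/m) = 6.78×10^6 m/s.
r = mv/(qB) = (1.88×10^-28)(6.78×10^6) / [(1×1.60×10^-19)(1.07)] = 7.44×10^-3 m.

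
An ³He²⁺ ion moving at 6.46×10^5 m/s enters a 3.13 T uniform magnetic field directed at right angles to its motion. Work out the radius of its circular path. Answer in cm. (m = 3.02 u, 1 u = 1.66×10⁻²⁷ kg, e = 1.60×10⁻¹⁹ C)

r ≈ 0.323 cm

The magnetic force provides the centripetal force: qvB = mv²/r, so r = mv/(qB).
r = (5.01×10^-27 kg)(6.46×10^5 m/s) / [(2×1.60×10^-19 C)(3.13 T)] = 3.23×10^-3 m.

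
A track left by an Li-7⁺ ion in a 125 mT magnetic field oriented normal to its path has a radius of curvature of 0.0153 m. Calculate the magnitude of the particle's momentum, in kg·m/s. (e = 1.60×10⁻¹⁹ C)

p ≈ 3.06×10^-22 kg·m/s

Since qvB = mv²/r, the momentum p = mv = qBr.
p = (1×1.60×10^-19)(0.125)(0.0153) = 3.06×10^-22 kg·m/s.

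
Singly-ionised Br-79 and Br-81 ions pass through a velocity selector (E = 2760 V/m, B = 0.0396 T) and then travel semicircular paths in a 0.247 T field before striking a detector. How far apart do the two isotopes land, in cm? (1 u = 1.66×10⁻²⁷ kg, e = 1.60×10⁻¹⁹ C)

Both emerge at v = E/B₁ = 6.97×10^4 m/s.
r = mv/(qB₂), so r₁ = 0.23128 m and r₂ = 0.23713 m, giving Δr = 5.86×10^-3 m.
After a semicircle each ion lands a diameter 2r from the entry slit, so the separation is 2Δr = 0.0117 m.

Δd ≈ 1.17 cm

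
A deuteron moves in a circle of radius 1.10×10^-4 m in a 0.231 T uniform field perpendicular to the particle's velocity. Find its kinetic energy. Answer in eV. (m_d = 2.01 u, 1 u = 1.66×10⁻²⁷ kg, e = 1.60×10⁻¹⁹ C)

v = qBr/m = (1×1.60×10^-19)(0.231)(1.10×10^-4) / (3.34×10^-27) = 1220 m/s.
K = ½mv² = 0.5·(3.34×10^-27)·(1220)² = 2.48×10^-21 J = 0.0155 eV.

K ≈ 0.0155 eV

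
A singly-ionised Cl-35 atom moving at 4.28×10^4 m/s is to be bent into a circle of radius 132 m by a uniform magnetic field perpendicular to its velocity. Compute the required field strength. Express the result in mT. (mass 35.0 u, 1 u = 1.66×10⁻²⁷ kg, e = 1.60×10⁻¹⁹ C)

B ≈ 0.118 mT

qvB = mv²/r gives B = mv/(qr).
B = (5.81×10^-26)(4.28×10^4) / [(1×1.60×10^-19)(132)] = 1.18×10^-4 T.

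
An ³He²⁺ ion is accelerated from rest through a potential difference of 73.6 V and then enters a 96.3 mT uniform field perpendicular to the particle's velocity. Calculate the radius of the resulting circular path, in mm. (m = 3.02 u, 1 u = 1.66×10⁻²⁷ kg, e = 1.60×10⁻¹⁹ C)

The kinetic energy gained is K = qV = (2×1.60×10^-19)(73.6) = 2.36×10^-17 J.
v = √(2K/m) = 9.69×10^4 m/s.
r = mv/(qB) = (5.01×10^-27)(9.69×10^4) / [(2×1.60×10^-19)(0.0963)] = 0.0158 m.

r ≈ 15.8 mm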